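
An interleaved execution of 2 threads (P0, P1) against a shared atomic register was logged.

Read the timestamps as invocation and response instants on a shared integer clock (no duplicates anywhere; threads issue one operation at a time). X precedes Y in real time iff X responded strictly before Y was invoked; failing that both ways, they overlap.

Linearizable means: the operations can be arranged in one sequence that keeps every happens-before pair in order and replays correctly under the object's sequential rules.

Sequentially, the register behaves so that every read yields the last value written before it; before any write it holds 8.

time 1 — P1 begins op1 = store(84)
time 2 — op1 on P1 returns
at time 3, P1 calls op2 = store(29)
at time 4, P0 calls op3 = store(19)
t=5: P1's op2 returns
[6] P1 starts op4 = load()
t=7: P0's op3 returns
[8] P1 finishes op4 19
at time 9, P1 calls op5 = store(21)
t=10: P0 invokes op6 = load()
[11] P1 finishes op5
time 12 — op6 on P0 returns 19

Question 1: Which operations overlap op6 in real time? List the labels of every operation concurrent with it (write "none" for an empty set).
op5

op6 spans [10,12]; an op avoiding the whole window 10..12 is ordered, any other is concurrent
op1 [1,2]: before
op2 [3,5]: before
op3 [4,7]: before
op4 [6,8]: before
op5 [9,11]: concurrent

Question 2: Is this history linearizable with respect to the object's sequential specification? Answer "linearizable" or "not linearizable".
linearizable

a witness: op1, op2, op3, op4, op6, op5
step 1: op1 store(84) — value 84
step 2: op2 store(29) — value 29
step 3: op3 store(19) — value 19
step 4: op4 load() → 19 — value 19
step 5: op6 load() → 19 — value 19
step 6: op5 store(21) — value 21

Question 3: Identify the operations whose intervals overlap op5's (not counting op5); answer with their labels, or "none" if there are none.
op6

op5 spans [9,11]: anything still running between times 9 and 11 counts as concurrent
op1 [1,2]: before
op2 [3,5]: before
op3 [4,7]: before
op4 [6,8]: before
op6 [10,12]: concurrent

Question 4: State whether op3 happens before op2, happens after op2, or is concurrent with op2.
concurrent

op3 spans [4,7], op2 spans [3,5]
the intervals overlap in both directions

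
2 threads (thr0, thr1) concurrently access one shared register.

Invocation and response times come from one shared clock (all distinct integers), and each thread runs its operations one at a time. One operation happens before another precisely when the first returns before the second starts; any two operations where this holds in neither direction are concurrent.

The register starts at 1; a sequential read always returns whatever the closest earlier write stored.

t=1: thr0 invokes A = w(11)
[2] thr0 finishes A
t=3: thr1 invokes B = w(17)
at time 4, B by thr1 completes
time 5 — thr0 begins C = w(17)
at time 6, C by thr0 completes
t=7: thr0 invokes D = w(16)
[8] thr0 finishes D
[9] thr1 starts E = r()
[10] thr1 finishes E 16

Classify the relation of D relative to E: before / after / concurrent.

D spans [7,8], E spans [9,10]
resp(D)=8 < inv(E)=9

before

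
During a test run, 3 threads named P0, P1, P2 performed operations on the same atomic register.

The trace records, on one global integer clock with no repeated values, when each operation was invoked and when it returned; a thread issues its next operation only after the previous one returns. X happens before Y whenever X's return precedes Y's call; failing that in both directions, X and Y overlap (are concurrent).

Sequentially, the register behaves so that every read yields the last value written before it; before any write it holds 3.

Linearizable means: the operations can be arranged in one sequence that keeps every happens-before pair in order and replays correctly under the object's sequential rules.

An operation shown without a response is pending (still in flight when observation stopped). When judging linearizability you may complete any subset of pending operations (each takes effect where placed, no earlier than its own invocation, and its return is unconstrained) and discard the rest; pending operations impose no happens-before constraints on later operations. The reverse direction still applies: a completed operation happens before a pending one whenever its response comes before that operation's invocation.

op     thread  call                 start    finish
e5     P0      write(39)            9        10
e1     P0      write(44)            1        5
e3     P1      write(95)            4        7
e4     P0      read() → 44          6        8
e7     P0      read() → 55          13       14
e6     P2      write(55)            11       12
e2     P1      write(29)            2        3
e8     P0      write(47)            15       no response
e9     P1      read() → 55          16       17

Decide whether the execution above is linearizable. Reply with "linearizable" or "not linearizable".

one valid linearization: e2, e1, e4, e3, e5, e6, e7, e9
step 1: e2 write(29) — value 29
step 2: e1 write(44) — value 44
step 3: e4 read() → 44 — value 44
step 4: e3 write(95) — value 95
step 5: e5 write(39) — value 39
step 6: e6 write(55) — value 55
step 7: e7 read() → 55 — value 55
step 8: e9 read() → 55 — value 55

linearizable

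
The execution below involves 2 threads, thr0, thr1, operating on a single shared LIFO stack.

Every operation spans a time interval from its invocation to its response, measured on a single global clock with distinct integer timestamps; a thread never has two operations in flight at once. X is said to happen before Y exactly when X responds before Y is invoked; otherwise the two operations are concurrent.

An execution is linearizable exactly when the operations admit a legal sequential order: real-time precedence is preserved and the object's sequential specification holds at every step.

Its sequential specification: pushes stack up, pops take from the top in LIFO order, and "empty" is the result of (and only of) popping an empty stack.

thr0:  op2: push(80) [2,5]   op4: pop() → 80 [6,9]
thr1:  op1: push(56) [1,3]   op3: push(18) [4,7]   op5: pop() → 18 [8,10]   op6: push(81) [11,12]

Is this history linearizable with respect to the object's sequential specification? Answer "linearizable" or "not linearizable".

a witness: op1, op2, op3, op5, op4, op6
step 1: op1 push(56) — stack <56>
step 2: op2 push(80) — stack <56,80>
step 3: op3 push(18) — stack <56,80,18>
step 4: op5 pop() → 18 — stack <56,80>
step 5: op4 pop() → 80 — stack <56>
step 6: op6 push(81) — stack <56,81>

linearizable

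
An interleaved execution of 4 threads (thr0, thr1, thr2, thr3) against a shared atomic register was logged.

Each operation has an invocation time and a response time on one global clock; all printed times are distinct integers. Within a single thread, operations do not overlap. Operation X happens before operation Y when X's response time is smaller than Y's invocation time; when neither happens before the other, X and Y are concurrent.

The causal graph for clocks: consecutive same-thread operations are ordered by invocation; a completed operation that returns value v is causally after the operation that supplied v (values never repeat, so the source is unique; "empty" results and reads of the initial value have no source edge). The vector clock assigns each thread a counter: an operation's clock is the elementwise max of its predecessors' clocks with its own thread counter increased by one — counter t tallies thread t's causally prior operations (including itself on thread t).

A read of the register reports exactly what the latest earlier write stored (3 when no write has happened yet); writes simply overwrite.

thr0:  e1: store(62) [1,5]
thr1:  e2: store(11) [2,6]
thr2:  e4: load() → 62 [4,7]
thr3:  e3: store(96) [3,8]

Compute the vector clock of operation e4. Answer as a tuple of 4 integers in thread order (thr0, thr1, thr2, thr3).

root op e3, invoked 3: fresh clock plus thr3's own tick → (0, 0, 0, 1)
root op e2, invoked 2: fresh clock plus thr1's own tick → (0, 1, 0, 0)
root op e1, invoked 1: fresh clock plus thr0's own tick → (1, 0, 0, 0)
VC(e4, invoked at 4): max of VC(e1)=(1, 0, 0, 0), then +1 on thread thr2 → (1, 0, 1, 0)
target: VC(e4) = (1, 0, 1, 0)

(1, 0, 1, 0)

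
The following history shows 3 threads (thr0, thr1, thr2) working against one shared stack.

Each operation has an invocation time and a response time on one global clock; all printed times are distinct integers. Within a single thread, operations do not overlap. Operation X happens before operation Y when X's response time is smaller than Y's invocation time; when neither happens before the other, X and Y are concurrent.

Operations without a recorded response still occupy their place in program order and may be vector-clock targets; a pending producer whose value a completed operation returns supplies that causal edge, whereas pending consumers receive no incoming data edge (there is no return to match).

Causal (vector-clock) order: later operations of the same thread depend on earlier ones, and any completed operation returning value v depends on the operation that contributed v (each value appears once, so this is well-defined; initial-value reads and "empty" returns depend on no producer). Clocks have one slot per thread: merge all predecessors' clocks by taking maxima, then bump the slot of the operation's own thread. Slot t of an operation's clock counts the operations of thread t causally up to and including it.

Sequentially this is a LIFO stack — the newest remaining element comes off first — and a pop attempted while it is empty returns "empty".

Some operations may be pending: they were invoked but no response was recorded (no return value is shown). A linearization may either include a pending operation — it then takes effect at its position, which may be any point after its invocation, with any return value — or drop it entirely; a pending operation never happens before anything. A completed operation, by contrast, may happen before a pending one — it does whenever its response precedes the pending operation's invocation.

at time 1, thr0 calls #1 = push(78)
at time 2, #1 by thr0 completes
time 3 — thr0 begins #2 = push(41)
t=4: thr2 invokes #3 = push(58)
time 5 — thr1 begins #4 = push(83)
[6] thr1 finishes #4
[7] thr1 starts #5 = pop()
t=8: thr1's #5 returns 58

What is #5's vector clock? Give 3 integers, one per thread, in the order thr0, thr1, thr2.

(0, 2, 1)

#3 (invocation 4): nothing precedes it; thr2's component alone gives (0, 0, 1)
#4 (invocation 5): nothing precedes it; thr1's component alone gives (0, 1, 0)
#1 (invocation 1): nothing precedes it; thr0's component alone gives (1, 0, 0)
from VC(#1)=(1, 0, 0), #2 (invoked 3) maxes components and bumps thr0 → (2, 0, 0)
from VC(#3)=(0, 0, 1), VC(#4)=(0, 1, 0), #5 (invoked 7) maxes components and bumps thr1 → (0, 2, 1)
target: VC(#5) = (0, 2, 1)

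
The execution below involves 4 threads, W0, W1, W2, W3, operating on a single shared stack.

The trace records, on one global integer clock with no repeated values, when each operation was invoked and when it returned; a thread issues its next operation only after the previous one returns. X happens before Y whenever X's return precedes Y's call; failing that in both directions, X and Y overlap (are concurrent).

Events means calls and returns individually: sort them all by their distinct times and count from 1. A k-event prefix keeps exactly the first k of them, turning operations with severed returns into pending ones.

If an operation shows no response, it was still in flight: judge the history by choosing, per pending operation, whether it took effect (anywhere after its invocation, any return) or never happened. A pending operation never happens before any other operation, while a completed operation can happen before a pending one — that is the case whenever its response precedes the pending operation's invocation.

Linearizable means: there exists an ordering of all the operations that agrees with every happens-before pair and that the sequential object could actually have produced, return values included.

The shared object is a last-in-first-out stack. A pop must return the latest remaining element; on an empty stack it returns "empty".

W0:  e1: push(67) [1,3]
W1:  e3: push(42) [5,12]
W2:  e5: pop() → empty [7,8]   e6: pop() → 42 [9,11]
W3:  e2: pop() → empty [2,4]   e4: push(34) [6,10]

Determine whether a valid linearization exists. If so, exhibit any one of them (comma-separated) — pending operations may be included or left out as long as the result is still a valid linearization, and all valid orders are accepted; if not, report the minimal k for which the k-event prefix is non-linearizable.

not linearizable — minimal violating prefix: 8 events

the violation lands at event 8, e5's response at time 8: events 1..7 linearize, events 1..8 do not
checked exhaustively: 2 real-time-consistent orders of 3 completed operations, zero legal stack replays
include/drop combinations of the 2 pending operations (e3, e4) were all tried; none helps
e.g. e1, e2, e5 (pending dropped): illegal at step 2, since e2 pop() → empty cannot apply there
e.g. e2, e1, e5 (pending dropped): illegal at step 3, since e5 pop() → empty cannot apply there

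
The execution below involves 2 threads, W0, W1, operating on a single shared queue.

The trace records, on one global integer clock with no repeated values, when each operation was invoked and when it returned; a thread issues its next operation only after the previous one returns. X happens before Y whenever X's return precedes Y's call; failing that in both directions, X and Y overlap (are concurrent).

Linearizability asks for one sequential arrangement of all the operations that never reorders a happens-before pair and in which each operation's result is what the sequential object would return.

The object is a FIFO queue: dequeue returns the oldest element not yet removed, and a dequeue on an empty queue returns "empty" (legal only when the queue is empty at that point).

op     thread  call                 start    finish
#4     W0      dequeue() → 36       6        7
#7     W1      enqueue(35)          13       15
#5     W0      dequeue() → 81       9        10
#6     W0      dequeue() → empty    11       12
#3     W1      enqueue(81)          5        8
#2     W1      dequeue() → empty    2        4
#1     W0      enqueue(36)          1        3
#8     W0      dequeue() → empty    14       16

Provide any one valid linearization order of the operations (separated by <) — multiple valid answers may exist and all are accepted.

#2 < #1 < #3 < #4 < #5 < #6 < #8 < #7

after step 1 (#2 dequeue() → empty): queue <>
after step 2 (#1 enqueue(36)): queue <36>
after step 3 (#3 enqueue(81)): queue <36,81>
after step 4 (#4 dequeue() → 36): queue <81>
after step 5 (#5 dequeue() → 81): queue <>
after step 6 (#6 dequeue() → empty): queue <>
after step 7 (#8 dequeue() → empty): queue <>
after step 8 (#7 enqueue(35)): queue <35>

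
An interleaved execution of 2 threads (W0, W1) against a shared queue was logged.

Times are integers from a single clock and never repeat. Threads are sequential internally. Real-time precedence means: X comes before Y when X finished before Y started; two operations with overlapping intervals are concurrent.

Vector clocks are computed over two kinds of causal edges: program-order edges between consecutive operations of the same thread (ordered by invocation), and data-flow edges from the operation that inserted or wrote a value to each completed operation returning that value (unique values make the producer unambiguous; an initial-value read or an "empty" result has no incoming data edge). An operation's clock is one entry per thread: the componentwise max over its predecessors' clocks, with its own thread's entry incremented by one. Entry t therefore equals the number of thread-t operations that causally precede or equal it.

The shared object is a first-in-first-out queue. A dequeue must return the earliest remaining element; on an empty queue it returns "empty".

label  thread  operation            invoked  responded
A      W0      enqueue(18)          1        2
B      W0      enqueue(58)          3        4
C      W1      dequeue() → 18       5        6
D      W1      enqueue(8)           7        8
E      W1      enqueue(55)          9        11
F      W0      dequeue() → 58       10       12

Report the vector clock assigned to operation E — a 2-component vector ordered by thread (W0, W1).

(1, 3)

invoked at 1, A has no predecessors; its own W0 bump gives (1, 0)
C, invoked 5, takes VC(A)=(1, 0) under max, adds 1 for W1 → (1, 1)
B, invoked 3, takes VC(A)=(1, 0) under max, adds 1 for W0 → (2, 0)
D, invoked 7, takes VC(C)=(1, 1) under max, adds 1 for W1 → (1, 2)
F, invoked 10, takes VC(B)=(2, 0) under max, adds 1 for W0 → (3, 0)
E, invoked 9, takes VC(D)=(1, 2) under max, adds 1 for W1 → (1, 3)
target: VC(E) = (1, 3)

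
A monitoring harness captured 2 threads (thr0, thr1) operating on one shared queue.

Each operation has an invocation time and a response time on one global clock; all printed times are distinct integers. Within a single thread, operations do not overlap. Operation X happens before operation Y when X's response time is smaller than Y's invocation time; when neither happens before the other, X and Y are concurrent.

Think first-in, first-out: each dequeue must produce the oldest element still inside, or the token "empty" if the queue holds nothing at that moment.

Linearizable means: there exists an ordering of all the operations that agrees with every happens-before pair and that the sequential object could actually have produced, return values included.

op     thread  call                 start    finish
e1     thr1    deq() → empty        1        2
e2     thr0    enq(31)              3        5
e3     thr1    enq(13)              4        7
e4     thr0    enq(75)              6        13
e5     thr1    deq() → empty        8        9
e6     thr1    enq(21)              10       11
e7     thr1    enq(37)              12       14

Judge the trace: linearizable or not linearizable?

not linearizable

already the first 9 events (up to e5's response at time 9) admit no linearization; the first 8 still do
the 4 completed operations admit 2 real-time orders; each fails the queue replay
include/drop combinations of the 1 pending operation (e4) were all tried; none helps
one such order, e1, e2, e3, e5 (pending dropped), breaks at step 4 where e5 deq() → empty is illegal
one such order, e1, e3, e2, e5 (pending dropped), breaks at step 4 where e5 deq() → empty is illegal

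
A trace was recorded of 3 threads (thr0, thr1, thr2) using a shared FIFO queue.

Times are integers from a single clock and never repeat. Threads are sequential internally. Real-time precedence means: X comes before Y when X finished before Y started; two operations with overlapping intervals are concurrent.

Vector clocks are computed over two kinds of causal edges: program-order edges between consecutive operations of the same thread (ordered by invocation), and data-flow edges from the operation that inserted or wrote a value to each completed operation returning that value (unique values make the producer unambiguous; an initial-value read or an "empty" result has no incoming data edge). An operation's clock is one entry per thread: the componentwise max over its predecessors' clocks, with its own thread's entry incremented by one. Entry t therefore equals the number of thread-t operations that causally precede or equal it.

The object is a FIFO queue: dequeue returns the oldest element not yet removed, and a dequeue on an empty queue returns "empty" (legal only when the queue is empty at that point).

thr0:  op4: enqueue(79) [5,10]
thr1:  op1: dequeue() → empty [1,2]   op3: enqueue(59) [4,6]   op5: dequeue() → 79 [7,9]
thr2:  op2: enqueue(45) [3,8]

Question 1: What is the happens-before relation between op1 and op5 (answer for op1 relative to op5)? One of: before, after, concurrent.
before

op1 spans [1,2], op5 spans [7,9]
resp(op1)=2 < inv(op5)=7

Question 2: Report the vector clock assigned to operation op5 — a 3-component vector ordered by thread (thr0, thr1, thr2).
(1, 3, 0)

op2 (invocation 3): nothing precedes it; thr2's component alone gives (0, 0, 1)
op1 (invocation 1): nothing precedes it; thr1's component alone gives (0, 1, 0)
op4 (invocation 5): nothing precedes it; thr0's component alone gives (1, 0, 0)
VC(op3, invoked at 4): max of VC(op1)=(0, 1, 0), then +1 on thread thr1 → (0, 2, 0)
VC(op5, invoked at 7): max of VC(op3)=(0, 2, 0), VC(op4)=(1, 0, 0), then +1 on thread thr1 → (1, 3, 0)
target: VC(op5) = (1, 3, 0)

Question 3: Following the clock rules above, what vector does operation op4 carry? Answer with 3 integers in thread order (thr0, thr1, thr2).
(1, 0, 0)

op2, invoked 3, has no incoming edges; only thr2's bump applies → (0, 0, 1)
op1, invoked 1, has no incoming edges; only thr1's bump applies → (0, 1, 0)
op4, invoked 5, has no incoming edges; only thr0's bump applies → (1, 0, 0)
from VC(op1)=(0, 1, 0), op3 (invoked 4) maxes components and bumps thr1 → (0, 2, 0)
from VC(op3)=(0, 2, 0), VC(op4)=(1, 0, 0), op5 (invoked 7) maxes components and bumps thr1 → (1, 3, 0)
target: VC(op4) = (1, 0, 0)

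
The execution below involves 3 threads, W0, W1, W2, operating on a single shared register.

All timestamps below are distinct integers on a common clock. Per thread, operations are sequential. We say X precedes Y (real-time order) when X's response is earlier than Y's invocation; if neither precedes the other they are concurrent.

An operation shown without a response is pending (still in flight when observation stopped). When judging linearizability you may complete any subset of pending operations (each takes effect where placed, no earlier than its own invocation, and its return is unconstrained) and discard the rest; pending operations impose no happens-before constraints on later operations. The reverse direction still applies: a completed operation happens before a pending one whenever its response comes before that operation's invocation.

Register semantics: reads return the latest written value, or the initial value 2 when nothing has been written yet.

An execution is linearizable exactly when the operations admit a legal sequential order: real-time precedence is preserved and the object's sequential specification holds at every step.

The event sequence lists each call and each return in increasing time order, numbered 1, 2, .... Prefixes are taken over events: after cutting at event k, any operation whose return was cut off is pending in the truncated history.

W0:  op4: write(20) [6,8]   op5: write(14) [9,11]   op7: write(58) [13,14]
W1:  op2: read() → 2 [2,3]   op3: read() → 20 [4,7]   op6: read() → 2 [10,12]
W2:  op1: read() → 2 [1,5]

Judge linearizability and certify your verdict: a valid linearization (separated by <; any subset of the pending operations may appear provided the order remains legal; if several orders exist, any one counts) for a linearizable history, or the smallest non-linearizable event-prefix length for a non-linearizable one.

not linearizable — minimal violating prefix: 12 events

already the first 12 events (up to op6's response at time 12) admit no linearization; the first 11 still do
real-time-consistent orders of the 6 completed operations: 10 — all fail the register replay
for example op1, op2, op3, op4, op5, op6 fails at step 3: op3 read() → 20 is not legal there
for example op1, op2, op3, op4, op6, op5 fails at step 3: op3 read() → 20 is not legal there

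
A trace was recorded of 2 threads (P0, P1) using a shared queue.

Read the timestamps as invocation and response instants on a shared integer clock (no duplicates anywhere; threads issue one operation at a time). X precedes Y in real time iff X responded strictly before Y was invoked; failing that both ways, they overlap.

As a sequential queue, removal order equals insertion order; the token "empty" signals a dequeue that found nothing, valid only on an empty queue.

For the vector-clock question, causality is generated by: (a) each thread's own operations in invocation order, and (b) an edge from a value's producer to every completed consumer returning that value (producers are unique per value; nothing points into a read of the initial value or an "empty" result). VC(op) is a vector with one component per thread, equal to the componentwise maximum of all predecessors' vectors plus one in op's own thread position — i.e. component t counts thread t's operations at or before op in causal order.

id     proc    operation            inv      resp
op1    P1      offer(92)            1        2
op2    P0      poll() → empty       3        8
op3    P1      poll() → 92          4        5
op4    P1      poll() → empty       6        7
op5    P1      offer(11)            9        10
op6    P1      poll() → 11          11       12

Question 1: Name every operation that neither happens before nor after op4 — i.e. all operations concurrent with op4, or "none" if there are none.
op4 spans [6,7]: anything still running between times 6 and 7 counts as concurrent
op1 [1,2]: before
op2 [3,8]: concurrent
op3 [4,5]: before
op5 [9,10]: after
op6 [11,12]: after

op2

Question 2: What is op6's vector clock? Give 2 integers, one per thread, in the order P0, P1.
root op op1, invoked 1: fresh clock plus P1's own tick → (0, 1)
root op op2, invoked 3: fresh clock plus P0's own tick → (1, 0)
from VC(op1)=(0, 1), op3 (invoked 4) maxes components and bumps P1 → (0, 2)
from VC(op3)=(0, 2), op4 (invoked 6) maxes components and bumps P1 → (0, 3)
from VC(op4)=(0, 3), op5 (invoked 9) maxes components and bumps P1 → (0, 4)
from VC(op5)=(0, 4), op6 (invoked 11) maxes components and bumps P1 → (0, 5)
target: VC(op6) = (0, 5)

(0, 5)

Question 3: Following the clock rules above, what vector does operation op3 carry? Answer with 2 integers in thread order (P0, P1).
op1 (invocation 1): nothing precedes it; P1's component alone gives (0, 1)
op2 (invocation 3): nothing precedes it; P0's component alone gives (1, 0)
op3, invoked 4, takes VC(op1)=(0, 1) under max, adds 1 for P1 → (0, 2)
op4, invoked 6, takes VC(op3)=(0, 2) under max, adds 1 for P1 → (0, 3)
op5, invoked 9, takes VC(op4)=(0, 3) under max, adds 1 for P1 → (0, 4)
op6, invoked 11, takes VC(op5)=(0, 4) under max, adds 1 for P1 → (0, 5)
target: VC(op3) = (0, 2)

(0, 2)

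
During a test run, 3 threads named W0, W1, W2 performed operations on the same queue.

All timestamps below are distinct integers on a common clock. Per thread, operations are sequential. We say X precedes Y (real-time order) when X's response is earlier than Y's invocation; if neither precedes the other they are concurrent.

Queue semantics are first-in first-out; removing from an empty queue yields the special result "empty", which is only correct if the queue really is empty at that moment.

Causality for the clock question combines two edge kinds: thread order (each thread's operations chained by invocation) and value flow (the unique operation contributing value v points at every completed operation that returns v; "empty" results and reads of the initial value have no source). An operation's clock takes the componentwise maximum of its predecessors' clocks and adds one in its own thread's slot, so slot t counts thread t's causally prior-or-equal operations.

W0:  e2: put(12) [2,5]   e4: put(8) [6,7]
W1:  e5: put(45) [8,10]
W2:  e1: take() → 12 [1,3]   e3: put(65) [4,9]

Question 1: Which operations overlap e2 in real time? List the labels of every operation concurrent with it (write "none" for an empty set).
e1, e3

overlap test against e2 [2,5]: concurrent iff the interval meets 2..5
e1 [1,3]: concurrent
e3 [4,9]: concurrent
e4 [6,7]: after
e5 [8,10]: after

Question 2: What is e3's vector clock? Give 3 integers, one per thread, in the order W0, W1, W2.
(1, 0, 2)

no predecessors for e5 (invoked 8): W1 increments from zero → (0, 1, 0)
no predecessors for e2 (invoked 2): W0 increments from zero → (1, 0, 0)
VC(e1, invoked at 1): max of VC(e2)=(1, 0, 0), then +1 on thread W2 → (1, 0, 1)
VC(e4, invoked at 6): max of VC(e2)=(1, 0, 0), then +1 on thread W0 → (2, 0, 0)
VC(e3, invoked at 4): max of VC(e1)=(1, 0, 1), then +1 on thread W2 → (1, 0, 2)
target: VC(e3) = (1, 0, 2)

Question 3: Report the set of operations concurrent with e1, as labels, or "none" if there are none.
e2

e1 spans [1,3]: anything still running between times 1 and 3 counts as concurrent
e2 [2,5]: concurrent
e3 [4,9]: after
e4 [6,7]: after
e5 [8,10]: after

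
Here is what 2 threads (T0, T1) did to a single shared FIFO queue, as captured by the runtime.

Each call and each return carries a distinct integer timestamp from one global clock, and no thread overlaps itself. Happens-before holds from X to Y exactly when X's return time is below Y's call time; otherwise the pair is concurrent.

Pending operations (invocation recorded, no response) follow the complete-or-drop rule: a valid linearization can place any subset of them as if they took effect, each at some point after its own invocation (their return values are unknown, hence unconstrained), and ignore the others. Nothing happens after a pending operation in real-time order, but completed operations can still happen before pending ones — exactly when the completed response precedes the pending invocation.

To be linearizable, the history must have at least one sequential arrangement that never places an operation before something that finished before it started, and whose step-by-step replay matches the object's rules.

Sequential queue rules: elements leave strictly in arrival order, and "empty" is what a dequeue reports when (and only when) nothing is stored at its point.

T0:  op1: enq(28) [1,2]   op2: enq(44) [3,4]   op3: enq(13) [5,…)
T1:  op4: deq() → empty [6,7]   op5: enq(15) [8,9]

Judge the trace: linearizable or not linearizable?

the violation lands at event 7, op4's response at time 7: events 1..6 linearize, events 1..7 do not
the sole real-time-consistent order of 3 completed operations fails the FIFO queue replay
including or dropping the 1 pending operation (op3) in any combination fails
e.g. op1, op2, op4 (pending dropped): illegal at step 3, since op4 deq() → empty cannot apply there

not linearizable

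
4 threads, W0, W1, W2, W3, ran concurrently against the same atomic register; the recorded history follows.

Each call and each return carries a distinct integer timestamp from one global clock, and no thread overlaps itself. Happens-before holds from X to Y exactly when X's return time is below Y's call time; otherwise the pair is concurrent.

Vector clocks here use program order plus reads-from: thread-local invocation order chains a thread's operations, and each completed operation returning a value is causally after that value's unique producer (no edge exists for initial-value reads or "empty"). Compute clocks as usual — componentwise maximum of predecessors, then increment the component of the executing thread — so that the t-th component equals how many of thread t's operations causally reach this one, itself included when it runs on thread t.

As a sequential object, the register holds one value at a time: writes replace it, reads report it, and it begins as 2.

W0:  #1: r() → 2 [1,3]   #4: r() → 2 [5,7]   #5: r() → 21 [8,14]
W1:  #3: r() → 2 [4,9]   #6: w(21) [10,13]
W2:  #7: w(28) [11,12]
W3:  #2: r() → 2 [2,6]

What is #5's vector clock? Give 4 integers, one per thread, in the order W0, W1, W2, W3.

root op #2, invoked 2: fresh clock plus W3's own tick → (0, 0, 0, 1)
root op #7, invoked 11: fresh clock plus W2's own tick → (0, 0, 1, 0)
root op #3, invoked 4: fresh clock plus W1's own tick → (0, 1, 0, 0)
root op #1, invoked 1: fresh clock plus W0's own tick → (1, 0, 0, 0)
VC(#6, invoked at 10): max of VC(#3)=(0, 1, 0, 0), then +1 on thread W1 → (0, 2, 0, 0)
VC(#4, invoked at 5): max of VC(#1)=(1, 0, 0, 0), then +1 on thread W0 → (2, 0, 0, 0)
VC(#5, invoked at 8): max of VC(#4)=(2, 0, 0, 0), VC(#6)=(0, 2, 0, 0), then +1 on thread W0 → (3, 2, 0, 0)
target: VC(#5) = (3, 2, 0, 0)

(3, 2, 0, 0)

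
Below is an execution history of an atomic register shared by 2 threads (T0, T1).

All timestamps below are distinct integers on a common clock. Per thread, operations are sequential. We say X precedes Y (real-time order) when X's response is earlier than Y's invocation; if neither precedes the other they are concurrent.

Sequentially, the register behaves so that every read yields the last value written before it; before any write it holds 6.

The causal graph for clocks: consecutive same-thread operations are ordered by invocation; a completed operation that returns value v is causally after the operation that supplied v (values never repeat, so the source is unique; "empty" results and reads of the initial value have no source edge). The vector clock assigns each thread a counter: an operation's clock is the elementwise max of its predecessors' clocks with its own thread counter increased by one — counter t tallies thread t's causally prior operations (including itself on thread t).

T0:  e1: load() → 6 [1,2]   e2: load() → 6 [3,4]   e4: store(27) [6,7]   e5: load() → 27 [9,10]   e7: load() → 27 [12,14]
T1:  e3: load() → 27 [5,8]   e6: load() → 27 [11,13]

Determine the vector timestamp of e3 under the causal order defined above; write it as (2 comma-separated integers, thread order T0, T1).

VC(e1, invoked at 1): no causal predecessors; +1 on T0 → (1, 0)
VC(e2, invoked at 3): max of VC(e1)=(1, 0), then +1 on thread T0 → (2, 0)
VC(e4, invoked at 6): max of VC(e2)=(2, 0), then +1 on thread T0 → (3, 0)
VC(e3, invoked at 5): max of VC(e4)=(3, 0), then +1 on thread T1 → (3, 1)
VC(e5, invoked at 9): max of VC(e4)=(3, 0), then +1 on thread T0 → (4, 0)
VC(e6, invoked at 11): max of VC(e3)=(3, 1), VC(e4)=(3, 0), then +1 on thread T1 → (3, 2)
VC(e7, invoked at 12): max of VC(e4)=(3, 0), VC(e5)=(4, 0), then +1 on thread T0 → (5, 0)
target: VC(e3) = (3, 1)

(3, 1)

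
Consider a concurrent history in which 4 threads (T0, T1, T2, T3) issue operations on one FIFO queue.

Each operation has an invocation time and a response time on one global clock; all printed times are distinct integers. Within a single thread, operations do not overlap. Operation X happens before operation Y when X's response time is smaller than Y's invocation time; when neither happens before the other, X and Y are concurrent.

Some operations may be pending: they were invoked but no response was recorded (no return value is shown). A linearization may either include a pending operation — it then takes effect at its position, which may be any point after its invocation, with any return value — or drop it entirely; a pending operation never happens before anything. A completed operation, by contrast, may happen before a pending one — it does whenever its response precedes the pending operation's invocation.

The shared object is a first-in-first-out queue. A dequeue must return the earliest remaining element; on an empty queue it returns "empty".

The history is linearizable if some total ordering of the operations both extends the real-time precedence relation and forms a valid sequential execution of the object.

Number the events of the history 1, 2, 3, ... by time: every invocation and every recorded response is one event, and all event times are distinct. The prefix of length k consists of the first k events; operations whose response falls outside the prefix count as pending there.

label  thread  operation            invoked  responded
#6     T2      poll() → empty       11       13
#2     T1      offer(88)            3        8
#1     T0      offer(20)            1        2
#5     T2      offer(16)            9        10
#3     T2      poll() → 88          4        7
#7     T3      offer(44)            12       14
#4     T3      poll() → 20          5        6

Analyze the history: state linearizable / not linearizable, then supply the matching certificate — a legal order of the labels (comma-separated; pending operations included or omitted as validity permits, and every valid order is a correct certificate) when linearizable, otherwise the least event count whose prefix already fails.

events 1..12 are fine; event 13 — the response of #6 at time 13 — makes the prefix non-linearizable
no legal order exists: 6 real-time-consistent candidates over 6 completed FIFO queue operations, all rejected
no escape via the 1 pending operation (#7): every completion choice fails
one such order, #1, #2, #3, #4, #5, #6 (pending dropped), breaks at step 3 where #3 poll() → 88 is illegal
one such order, #1, #2, #4, #3, #5, #6 (pending dropped), breaks at step 6 where #6 poll() → empty is illegal

not linearizable — minimal violating prefix: 13 events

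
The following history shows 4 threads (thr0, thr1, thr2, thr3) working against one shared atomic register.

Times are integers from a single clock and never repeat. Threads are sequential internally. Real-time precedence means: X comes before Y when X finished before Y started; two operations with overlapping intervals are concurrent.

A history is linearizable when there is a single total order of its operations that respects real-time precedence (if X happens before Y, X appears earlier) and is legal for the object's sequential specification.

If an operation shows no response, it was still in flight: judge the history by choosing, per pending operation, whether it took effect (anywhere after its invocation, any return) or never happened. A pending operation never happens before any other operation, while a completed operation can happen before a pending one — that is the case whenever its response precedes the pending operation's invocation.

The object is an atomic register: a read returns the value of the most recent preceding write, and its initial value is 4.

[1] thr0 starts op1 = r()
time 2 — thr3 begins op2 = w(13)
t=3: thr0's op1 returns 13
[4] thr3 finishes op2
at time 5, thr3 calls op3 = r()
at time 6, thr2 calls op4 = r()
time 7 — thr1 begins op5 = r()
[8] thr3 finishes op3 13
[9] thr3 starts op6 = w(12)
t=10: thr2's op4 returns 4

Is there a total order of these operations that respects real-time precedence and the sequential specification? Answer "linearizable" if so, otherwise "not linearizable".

not linearizable

through event 9 a valid linearization exists; event 10 (op4 responding at time 10) ends that
real-time-consistent orders of the 4 completed operations: 4 — all fail the atomic register replay
including or dropping the 2 pending operations (op5, op6) in any combination fails
sample order op1, op2, op3, op4 (pending dropped) stalls at step 1 — op1 r() → 13 has no legal effect
sample order op1, op2, op4, op3 (pending dropped) stalls at step 1 — op1 r() → 13 has no legal effect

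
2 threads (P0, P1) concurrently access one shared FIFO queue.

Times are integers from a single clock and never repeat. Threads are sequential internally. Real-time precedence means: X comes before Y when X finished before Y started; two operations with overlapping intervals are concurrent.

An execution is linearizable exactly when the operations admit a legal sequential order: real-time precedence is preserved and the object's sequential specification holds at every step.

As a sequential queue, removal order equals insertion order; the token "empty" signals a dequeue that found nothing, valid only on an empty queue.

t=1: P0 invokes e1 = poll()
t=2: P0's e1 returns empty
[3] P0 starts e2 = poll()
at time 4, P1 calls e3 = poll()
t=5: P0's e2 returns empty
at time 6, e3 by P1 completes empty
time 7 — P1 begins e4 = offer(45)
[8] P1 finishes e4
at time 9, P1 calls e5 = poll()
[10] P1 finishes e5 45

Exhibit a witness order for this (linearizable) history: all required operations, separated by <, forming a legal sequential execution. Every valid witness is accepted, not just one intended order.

after step 1 (e1 poll() → empty): queue <>
after step 2 (e2 poll() → empty): queue <>
after step 3 (e3 poll() → empty): queue <>
after step 4 (e4 offer(45)): queue <45>
after step 5 (e5 poll() → 45): queue <>

e1 < e2 < e3 < e4 < e5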